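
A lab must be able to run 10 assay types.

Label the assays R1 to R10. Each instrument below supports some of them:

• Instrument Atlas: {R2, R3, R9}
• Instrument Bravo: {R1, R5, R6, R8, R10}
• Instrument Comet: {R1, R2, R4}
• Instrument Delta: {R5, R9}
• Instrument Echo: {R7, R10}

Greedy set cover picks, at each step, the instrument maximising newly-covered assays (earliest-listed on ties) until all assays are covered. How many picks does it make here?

Greedy: pick Bravo (covers 5 new) → pick Atlas (covers 3 new) → pick Comet (covers 1 new) → pick Echo (covers 1 new). Total picks: 4.

4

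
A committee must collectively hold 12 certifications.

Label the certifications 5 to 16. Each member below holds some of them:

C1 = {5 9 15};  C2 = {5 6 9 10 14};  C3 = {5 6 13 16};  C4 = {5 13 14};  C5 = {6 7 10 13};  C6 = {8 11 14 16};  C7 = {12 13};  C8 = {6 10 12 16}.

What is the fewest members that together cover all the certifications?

4

Take {C1, C5, C6, C7}. Their union is {5, 6, 7, 8, 9, 10, 11, 12, 13, 14, 15, 16}, which is all 12 certifications.
Only C1 contains 15, so C1 is forced; the remaining 9 certifications need at least 3 more members (each remaining member adds at most 4) — so at least 4 members are needed, and 4 is optimal.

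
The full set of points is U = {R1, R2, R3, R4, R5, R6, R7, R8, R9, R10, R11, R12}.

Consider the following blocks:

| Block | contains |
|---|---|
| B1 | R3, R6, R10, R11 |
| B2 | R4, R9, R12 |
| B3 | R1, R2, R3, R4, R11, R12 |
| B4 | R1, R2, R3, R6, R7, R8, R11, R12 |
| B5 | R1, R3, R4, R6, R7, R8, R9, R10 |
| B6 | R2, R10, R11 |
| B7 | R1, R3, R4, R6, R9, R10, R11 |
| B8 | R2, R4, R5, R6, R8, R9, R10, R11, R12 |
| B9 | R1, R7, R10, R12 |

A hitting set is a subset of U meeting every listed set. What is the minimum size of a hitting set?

2

The 2 points {R10, R12} hit every block.
The blocks B1, B2 are pairwise disjoint, so any hitting set needs a separate point for each — at least 2. Hence 2 is optimal.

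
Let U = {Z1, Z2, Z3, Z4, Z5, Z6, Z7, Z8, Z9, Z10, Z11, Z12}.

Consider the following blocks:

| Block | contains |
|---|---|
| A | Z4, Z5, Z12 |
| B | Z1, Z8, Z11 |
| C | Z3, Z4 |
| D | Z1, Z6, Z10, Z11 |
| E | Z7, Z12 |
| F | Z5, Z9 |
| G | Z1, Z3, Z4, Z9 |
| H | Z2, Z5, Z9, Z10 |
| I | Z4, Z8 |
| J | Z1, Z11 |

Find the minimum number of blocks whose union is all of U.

5

C, D, E, H, and I cover everything between them: the union {Z1, Z2, Z3, Z4, Z5, Z6, Z7, Z8, Z9, Z10, Z11, Z12} is all of U.
No 4 of the 10 blocks cover everything (all 210 combinations miss at least one point), so 5 is optimal.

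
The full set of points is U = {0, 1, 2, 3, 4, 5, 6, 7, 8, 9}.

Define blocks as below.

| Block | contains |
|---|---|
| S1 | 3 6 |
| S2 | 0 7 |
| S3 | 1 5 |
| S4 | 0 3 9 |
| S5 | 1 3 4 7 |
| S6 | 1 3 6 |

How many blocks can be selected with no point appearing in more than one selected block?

3

S1, S2, S3 are pairwise disjoint (S1={3,6}; S2={0,7}; S3={1,5}).
Every remaining block overlaps one of these, and no 4 of the listed blocks are pairwise disjoint, so 3 is the maximum.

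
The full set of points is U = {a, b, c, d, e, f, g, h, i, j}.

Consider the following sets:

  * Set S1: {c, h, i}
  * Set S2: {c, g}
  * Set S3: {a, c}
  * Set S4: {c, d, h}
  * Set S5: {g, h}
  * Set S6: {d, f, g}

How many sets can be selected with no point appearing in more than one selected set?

S3, S5 are pairwise disjoint (S3={a,c}; S5={g,h}).
Every remaining set overlaps one of these, and no 3 of the listed sets are pairwise disjoint, so 2 is the maximum.

2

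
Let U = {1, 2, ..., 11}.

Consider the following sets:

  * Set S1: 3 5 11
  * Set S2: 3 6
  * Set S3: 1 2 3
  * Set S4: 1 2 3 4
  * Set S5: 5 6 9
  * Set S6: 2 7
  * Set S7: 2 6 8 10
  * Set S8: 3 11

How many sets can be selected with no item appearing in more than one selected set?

S5, S6, S8 are pairwise disjoint (S5={5,6,9}; S6={2,7}; S8={3,11}).
Every remaining set overlaps one of these, and no 4 of the listed sets are pairwise disjoint, so 3 is the maximum.

3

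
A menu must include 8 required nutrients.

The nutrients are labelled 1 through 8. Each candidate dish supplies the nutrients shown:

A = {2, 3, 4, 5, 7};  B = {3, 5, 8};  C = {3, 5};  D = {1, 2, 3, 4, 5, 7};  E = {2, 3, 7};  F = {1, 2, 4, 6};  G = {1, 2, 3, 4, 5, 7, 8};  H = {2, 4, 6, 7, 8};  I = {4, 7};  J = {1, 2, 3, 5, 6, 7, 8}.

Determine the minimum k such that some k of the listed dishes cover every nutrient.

Take {A, J}. Their union is {1, 2, 3, 4, 5, 6, 7, 8}, which is all 8 nutrients.
No single dish has all 8 nutrients (the largest, G, has 7), so 2 is optimal.

2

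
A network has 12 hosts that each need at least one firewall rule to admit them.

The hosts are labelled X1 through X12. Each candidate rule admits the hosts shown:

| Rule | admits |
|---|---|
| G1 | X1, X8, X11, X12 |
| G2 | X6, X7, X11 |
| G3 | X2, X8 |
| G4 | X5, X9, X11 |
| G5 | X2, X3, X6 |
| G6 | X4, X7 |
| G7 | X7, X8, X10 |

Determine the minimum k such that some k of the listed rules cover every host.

5

Take {G1, G4, G5, G6, G7}. Their union is {X1, X2, X3, X4, X5, X6, X7, X8, X9, X10, X11, X12}, which is all 12 hosts.
No 4 of the 7 rules cover everything (all 35 combinations miss at least one host), so 5 is optimal.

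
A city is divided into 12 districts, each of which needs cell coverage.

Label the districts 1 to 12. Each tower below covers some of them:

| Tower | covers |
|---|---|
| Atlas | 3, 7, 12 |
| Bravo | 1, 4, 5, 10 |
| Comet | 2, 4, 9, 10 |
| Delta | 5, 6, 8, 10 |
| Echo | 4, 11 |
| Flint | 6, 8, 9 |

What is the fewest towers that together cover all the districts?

Take {Atlas, Bravo, Comet, Delta, Echo}. Their union is {1, 2, 3, 4, 5, 6, 7, 8, 9, 10, 11, 12}, which is all 12 districts.
No 4 of the 6 towers cover everything (all 15 combinations miss at least one district), so 5 is optimal.

5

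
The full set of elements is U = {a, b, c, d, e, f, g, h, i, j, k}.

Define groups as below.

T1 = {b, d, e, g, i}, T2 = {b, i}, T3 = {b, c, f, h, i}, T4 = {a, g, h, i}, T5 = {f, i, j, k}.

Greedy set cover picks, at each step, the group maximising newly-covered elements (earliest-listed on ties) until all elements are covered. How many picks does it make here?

Greedy: pick T1 (covers 5 new) → pick T3 (covers 3 new) → pick T5 (covers 2 new) → pick T4 (covers 1 new). Total picks: 4.

4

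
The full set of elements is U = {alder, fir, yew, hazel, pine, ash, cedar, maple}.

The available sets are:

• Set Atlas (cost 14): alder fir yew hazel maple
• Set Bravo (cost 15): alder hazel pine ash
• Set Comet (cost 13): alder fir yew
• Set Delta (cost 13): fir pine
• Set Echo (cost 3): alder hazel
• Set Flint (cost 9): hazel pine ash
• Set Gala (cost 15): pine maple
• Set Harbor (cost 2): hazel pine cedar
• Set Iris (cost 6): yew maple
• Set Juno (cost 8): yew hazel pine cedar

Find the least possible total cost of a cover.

Atlas, Flint, Harbor together cover every element (Atlas ∪ Flint ∪ Harbor = {alder, fir, yew, hazel, pine, ash, cedar, maple}); total cost 14 + 9 + 2 = 25.
The greedy pick Harbor, Echo, Iris, Flint, Comet costs 33; no covering selection beats 25.

25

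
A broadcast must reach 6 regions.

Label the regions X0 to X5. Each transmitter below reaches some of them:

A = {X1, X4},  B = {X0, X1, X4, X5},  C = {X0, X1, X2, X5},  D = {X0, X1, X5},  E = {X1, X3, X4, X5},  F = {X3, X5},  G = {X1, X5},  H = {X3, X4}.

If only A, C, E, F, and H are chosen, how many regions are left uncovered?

Union of A, C, E, F, H = {X0, X1, X2, X3, X4, X5} — that's every region, so 0 are uncovered.

0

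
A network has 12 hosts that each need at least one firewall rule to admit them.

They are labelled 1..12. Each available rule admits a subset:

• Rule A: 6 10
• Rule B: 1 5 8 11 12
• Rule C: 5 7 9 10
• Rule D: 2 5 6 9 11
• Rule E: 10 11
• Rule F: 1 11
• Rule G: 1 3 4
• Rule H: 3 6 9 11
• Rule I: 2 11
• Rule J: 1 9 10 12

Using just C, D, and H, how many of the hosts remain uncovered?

4

Union of C, D, H = {2, 3, 5, 6, 7, 9, 10, 11}.
Not covered: 1, 4, 8, 12 — 4 hosts.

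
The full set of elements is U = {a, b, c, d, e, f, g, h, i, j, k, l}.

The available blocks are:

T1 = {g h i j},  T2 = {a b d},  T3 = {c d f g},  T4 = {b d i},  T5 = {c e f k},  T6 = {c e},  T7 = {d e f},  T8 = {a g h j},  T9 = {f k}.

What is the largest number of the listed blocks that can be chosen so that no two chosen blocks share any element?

4

T4, T6, T8, T9 are pairwise disjoint (T4={b,d,i}; T6={c,e}; T8={a,g,h,j}; T9={f,k}).
Every remaining block overlaps one of these, and no 5 of the listed blocks are pairwise disjoint, so 4 is the maximum.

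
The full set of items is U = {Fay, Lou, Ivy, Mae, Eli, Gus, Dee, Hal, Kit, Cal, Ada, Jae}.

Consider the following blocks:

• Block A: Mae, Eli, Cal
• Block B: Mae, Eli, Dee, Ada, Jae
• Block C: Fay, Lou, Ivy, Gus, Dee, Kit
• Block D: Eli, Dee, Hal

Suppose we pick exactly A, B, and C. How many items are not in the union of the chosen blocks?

Union of A, B, C = {Fay, Lou, Ivy, Mae, Eli, Gus, Dee, Kit, Cal, Ada, Jae}.
Not covered: Hal — 1 item.

1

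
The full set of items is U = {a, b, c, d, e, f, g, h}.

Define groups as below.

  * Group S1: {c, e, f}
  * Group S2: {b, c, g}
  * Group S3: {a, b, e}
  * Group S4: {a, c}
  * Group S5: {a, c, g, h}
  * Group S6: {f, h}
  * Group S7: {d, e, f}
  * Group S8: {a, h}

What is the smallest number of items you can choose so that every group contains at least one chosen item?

T = {a, f, g} meets every group (each contains at least one member of T), and |T| = 3.
The groups S2, S7, S8 are pairwise disjoint, so any hitting set needs a separate item for each — at least 3. Hence 3 is optimal.

3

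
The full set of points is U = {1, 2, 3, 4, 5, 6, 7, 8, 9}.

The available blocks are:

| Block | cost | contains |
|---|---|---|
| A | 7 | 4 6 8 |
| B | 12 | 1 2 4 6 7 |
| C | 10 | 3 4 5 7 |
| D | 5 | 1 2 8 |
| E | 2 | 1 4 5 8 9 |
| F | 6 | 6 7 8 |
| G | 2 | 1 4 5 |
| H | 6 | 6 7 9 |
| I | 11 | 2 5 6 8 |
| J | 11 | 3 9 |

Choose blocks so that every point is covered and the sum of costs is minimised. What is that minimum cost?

C, D, H together cover every point (C ∪ D ∪ H = {1, 2, 3, 4, 5, 6, 7, 8, 9}); total cost 10 + 5 + 6 = 21.
The greedy pick E, F, D, C costs 23; no covering selection beats 21.

21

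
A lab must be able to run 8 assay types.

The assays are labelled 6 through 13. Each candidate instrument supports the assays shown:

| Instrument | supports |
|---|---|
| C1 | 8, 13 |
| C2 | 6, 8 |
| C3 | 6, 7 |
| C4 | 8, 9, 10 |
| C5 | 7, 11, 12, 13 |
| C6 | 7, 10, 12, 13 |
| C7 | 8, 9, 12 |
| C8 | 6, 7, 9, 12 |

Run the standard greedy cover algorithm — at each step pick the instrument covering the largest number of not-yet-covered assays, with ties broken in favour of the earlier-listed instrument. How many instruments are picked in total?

Greedy: pick C5 (covers 4 new) → pick C4 (covers 3 new) → pick C2 (covers 1 new). Total picks: 3.

3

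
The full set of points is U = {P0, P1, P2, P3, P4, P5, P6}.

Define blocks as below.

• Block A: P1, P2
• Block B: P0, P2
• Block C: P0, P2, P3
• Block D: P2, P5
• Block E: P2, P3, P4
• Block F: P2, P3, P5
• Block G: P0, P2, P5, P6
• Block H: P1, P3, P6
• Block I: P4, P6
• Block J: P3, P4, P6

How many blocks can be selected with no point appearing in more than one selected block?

2

A, I are pairwise disjoint (A={P1,P2}; I={P4,P6}).
Every remaining block overlaps one of these, and no 3 of the listed blocks are pairwise disjoint, so 2 is the maximum.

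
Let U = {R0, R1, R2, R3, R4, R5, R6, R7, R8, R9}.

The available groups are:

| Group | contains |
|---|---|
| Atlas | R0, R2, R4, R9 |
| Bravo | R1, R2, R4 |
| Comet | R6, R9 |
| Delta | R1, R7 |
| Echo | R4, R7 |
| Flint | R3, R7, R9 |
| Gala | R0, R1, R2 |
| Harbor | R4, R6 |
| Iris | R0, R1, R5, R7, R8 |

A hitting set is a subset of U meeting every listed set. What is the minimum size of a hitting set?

Take H = {R2, R6, R7}. Each listed group contains at least one of these, so H is a hitting set of size 3.
The groups Flint, Gala, Harbor are pairwise disjoint, so any hitting set needs a separate point for each — at least 3. Hence 3 is optimal.

3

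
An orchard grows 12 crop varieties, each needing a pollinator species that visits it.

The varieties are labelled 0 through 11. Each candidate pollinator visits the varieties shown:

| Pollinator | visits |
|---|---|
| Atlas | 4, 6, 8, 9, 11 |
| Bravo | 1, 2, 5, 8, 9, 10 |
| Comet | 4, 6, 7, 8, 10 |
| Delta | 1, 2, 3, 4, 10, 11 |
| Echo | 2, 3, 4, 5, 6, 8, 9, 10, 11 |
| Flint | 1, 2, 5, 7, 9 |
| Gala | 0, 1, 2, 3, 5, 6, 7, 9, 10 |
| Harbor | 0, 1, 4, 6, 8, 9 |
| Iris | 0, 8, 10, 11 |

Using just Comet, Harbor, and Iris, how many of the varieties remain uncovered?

Union of Comet, Harbor, Iris = {0, 1, 4, 6, 7, 8, 9, 10, 11}.
Not covered: 2, 3, 5 — 3 varieties.

3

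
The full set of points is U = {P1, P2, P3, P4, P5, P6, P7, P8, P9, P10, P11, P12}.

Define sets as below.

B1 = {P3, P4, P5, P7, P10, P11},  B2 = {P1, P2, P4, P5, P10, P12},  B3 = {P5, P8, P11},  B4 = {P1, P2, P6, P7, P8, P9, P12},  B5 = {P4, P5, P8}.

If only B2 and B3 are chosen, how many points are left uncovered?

4

Union of B2, B3 = {P1, P2, P4, P5, P8, P10, P11, P12}.
Not covered: P3, P6, P7, P9 — 4 points.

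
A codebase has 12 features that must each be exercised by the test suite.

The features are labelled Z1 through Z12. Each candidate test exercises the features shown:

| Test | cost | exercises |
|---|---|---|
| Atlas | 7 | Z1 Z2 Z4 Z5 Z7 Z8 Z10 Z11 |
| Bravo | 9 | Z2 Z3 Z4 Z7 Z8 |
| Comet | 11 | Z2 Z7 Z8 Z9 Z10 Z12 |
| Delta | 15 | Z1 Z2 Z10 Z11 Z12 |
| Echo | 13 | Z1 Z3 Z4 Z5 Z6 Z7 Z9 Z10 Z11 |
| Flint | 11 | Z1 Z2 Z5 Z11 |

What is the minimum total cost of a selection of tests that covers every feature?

24

Comet, Echo together cover every feature (Comet ∪ Echo = {Z1, Z2, Z3, Z4, Z5, Z6, Z7, Z8, Z9, Z10, Z11, Z12}); total cost 11 + 13 = 24.
The greedy pick Atlas, Echo, Comet costs 31; no covering selection beats 24.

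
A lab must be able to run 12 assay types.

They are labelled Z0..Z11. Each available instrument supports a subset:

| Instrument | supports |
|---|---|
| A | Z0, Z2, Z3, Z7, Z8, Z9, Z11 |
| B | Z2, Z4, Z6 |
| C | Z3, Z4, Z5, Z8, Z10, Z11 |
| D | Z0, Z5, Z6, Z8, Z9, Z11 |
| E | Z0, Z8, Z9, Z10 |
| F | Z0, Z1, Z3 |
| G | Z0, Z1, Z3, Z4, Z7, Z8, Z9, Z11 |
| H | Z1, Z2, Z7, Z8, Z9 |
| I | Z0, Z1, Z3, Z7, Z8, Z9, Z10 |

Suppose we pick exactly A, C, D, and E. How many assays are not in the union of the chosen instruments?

Union of A, C, D, E = {Z0, Z2, Z3, Z4, Z5, Z6, Z7, Z8, Z9, Z10, Z11}.
Not covered: Z1 — 1 assay.

1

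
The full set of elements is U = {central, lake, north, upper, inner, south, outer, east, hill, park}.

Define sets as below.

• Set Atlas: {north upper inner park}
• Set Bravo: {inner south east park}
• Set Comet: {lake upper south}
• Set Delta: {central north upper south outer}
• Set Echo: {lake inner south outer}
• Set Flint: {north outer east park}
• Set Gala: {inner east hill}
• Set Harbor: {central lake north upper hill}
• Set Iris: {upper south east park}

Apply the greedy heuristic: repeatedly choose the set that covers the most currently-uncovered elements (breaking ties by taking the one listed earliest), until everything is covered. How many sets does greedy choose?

Greedy: pick Delta (covers 5 new) → pick Bravo (covers 3 new) → pick Harbor (covers 2 new). Total picks: 3.

3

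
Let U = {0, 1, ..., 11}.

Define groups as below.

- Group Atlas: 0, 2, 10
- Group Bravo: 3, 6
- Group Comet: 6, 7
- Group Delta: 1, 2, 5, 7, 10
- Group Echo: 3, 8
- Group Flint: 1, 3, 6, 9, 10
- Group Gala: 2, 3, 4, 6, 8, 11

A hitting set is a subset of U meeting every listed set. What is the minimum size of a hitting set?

The 3 elements {2, 6, 8} hit every group.
The groups Atlas, Comet, Echo are pairwise disjoint, so any hitting set needs a separate element for each — at least 3. Hence 3 is optimal.

3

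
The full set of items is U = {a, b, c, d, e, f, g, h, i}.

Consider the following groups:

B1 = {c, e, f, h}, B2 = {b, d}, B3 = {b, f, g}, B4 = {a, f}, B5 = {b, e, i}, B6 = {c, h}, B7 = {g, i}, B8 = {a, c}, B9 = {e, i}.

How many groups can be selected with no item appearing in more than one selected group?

B2, B4, B6, B7 are pairwise disjoint (B2={b,d}; B4={a,f}; B6={c,h}; B7={g,i}).
Every remaining group overlaps one of these, and no 5 of the listed groups are pairwise disjoint, so 4 is the maximum.

4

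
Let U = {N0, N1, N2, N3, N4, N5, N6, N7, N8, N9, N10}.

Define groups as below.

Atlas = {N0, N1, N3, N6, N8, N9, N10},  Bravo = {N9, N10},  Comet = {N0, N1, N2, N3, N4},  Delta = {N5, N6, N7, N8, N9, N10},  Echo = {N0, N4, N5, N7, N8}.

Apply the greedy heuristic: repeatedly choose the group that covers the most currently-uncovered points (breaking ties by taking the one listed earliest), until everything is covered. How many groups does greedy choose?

3

Greedy: pick Atlas (covers 7 new) → pick Echo (covers 3 new) → pick Comet (covers 1 new). Total picks: 3.
(The true minimum cover uses only 2 groups, so greedy is not optimal here.)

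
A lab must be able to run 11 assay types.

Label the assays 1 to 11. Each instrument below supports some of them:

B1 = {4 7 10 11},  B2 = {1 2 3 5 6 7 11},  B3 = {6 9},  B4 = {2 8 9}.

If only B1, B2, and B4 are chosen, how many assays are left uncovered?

0

Union of B1, B2, B4 = {1, 2, 3, 4, 5, 6, 7, 8, 9, 10, 11} — that's every assay, so 0 are uncovered.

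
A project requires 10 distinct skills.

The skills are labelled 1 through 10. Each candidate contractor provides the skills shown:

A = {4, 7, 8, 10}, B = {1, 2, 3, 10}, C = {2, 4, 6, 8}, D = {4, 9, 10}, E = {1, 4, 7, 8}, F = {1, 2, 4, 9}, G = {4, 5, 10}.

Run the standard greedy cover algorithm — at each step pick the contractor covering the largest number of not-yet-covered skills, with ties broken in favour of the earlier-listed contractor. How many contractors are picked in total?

5

Greedy: pick A (covers 4 new) → pick B (covers 3 new) → pick C (covers 1 new) → pick D (covers 1 new) → pick G (covers 1 new). Total picks: 5.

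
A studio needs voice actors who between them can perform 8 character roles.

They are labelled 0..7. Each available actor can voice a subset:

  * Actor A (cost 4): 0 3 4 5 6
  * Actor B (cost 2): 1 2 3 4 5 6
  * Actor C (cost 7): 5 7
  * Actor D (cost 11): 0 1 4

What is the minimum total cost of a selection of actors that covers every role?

13

A, B, C together cover every role (A ∪ B ∪ C = {0, 1, 2, 3, 4, 5, 6, 7}); total cost 4 + 2 + 7 = 13.
No covering selection has total cost below 13.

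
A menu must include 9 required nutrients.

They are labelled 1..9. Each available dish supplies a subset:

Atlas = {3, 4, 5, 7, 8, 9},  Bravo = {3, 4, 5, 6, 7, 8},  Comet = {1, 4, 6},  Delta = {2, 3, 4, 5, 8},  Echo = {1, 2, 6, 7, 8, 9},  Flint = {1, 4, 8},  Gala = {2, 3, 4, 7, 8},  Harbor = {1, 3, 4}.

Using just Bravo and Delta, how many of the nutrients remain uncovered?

2

Union of Bravo, Delta = {2, 3, 4, 5, 6, 7, 8}.
Not covered: 1, 9 — 2 nutrients.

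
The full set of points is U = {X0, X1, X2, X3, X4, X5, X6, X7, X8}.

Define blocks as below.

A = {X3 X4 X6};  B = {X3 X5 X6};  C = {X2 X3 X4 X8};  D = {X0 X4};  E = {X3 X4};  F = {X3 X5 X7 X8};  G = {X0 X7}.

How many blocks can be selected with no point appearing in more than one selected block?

2

D, F are pairwise disjoint (D={X0,X4}; F={X3,X5,X7,X8}).
Every remaining block overlaps one of these, and no 3 of the listed blocks are pairwise disjoint, so 2 is the maximum.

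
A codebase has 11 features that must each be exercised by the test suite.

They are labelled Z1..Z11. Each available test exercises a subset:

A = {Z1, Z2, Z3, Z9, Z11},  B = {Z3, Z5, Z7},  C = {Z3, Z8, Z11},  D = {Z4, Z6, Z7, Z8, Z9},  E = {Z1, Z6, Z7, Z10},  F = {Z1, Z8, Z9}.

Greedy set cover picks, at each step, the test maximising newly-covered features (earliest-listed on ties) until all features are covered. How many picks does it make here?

4

Greedy: pick A (covers 5 new) → pick D (covers 4 new) → pick B (covers 1 new) → pick E (covers 1 new). Total picks: 4.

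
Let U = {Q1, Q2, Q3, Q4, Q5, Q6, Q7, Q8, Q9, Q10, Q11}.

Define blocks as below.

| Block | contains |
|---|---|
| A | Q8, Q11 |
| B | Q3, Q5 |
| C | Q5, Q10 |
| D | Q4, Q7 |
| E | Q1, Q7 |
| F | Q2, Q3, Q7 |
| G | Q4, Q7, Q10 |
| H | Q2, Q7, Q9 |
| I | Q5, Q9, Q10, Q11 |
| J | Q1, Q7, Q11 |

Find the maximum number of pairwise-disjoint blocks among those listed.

A, B, H are pairwise disjoint (A={Q8,Q11}; B={Q3,Q5}; H={Q2,Q7,Q9}).
Every remaining block overlaps one of these, and no 4 of the listed blocks are pairwise disjoint, so 3 is the maximum.

3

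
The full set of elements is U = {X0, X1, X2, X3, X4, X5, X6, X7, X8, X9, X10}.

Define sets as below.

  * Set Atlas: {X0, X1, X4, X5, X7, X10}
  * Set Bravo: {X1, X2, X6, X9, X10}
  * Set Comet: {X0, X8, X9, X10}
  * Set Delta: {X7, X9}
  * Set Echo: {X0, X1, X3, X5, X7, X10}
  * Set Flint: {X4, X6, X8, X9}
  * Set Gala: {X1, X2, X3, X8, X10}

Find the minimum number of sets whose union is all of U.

Bravo, Echo, and Flint cover everything between them: the union {X0, X1, X2, X3, X4, X5, X6, X7, X8, X9, X10} is all of U.
No 2 of the 7 sets cover everything (all 21 combinations miss at least one element), so 3 is optimal.

3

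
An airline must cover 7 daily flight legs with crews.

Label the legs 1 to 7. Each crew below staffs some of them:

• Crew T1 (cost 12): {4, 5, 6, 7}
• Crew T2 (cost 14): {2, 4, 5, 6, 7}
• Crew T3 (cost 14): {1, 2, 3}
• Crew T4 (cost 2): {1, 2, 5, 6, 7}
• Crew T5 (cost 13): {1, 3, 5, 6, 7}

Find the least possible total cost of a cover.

26

T1, T3 together cover every leg (T1 ∪ T3 = {1, 2, 3, 4, 5, 6, 7}); total cost 12 + 14 = 26.
The greedy pick T4, T1, T5 costs 27; no covering selection beats 26.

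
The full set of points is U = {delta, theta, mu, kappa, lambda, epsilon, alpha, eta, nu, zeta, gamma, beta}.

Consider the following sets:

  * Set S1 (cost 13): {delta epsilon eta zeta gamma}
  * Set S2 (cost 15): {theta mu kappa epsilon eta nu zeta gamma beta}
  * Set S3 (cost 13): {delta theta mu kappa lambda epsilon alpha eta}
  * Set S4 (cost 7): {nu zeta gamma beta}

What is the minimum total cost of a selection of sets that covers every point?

20

S3, S4 together cover every point (S3 ∪ S4 = {delta, theta, mu, kappa, lambda, epsilon, alpha, eta, nu, zeta, gamma, beta}); total cost 13 + 7 = 20.
No covering selection has total cost below 20.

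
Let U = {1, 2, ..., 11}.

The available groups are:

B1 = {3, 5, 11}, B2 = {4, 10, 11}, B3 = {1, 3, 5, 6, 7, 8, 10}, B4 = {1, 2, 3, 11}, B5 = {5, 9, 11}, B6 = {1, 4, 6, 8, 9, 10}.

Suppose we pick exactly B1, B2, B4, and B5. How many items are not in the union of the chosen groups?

3

Union of B1, B2, B4, B5 = {1, 2, 3, 4, 5, 9, 10, 11}.
Not covered: 6, 7, 8 — 3 items.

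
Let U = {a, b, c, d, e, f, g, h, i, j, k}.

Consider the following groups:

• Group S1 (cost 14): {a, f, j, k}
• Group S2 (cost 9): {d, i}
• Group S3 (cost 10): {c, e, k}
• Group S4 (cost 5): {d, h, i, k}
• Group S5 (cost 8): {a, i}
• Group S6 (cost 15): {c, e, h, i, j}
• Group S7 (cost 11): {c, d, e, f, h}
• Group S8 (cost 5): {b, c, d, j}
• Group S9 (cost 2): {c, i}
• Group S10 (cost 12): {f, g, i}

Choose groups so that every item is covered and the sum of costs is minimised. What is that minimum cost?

S3, S4, S5, S8, S10 together cover every item (S3 ∪ S4 ∪ S5 ∪ S8 ∪ S10 = {a, b, c, d, e, f, g, h, i, j, k}); total cost 10 + 5 + 8 + 5 + 12 = 40.
The greedy pick S9, S4, S8, S7, S5, S10 costs 43; no covering selection beats 40.

40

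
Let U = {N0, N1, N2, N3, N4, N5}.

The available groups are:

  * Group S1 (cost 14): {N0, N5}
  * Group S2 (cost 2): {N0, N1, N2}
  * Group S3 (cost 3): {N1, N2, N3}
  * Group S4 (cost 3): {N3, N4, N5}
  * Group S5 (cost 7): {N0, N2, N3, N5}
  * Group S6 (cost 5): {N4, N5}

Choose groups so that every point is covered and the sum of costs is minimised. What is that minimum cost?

5

S2, S4 together cover every point (S2 ∪ S4 = {N0, N1, N2, N3, N4, N5}); total cost 2 + 3 = 5.
No covering selection has total cost below 5.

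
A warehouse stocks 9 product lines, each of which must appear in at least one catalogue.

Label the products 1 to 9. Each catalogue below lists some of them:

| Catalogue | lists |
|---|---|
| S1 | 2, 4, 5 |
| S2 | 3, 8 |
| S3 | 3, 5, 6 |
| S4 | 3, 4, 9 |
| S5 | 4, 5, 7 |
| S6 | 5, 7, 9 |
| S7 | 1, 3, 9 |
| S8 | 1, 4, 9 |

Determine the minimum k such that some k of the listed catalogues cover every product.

5

S1 and S2 and S3 and S6 and S8 together: S1 ∪ S2 ∪ S3 ∪ S6 ∪ S8 = {1, 2, 3, 4, 5, 6, 7, 8, 9} — every product is covered.
No 4 of the 8 catalogues cover everything (all 70 combinations miss at least one product), so 5 is optimal.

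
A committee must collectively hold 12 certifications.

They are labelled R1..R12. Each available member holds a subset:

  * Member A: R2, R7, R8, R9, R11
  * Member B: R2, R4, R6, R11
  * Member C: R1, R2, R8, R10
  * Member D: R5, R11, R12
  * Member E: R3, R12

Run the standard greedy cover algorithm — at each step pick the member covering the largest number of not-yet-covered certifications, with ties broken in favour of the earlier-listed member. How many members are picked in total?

Greedy: pick A (covers 5 new) → pick B (covers 2 new) → pick C (covers 2 new) → pick D (covers 2 new) → pick E (covers 1 new). Total picks: 5.

5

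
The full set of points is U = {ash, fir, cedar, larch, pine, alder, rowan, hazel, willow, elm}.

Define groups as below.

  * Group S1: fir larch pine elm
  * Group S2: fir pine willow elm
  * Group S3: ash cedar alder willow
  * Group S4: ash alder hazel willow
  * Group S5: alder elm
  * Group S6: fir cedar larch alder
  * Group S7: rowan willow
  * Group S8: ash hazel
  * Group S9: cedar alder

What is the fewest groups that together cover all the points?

S2 and S6 and S7 and S8 together: S2 ∪ S6 ∪ S7 ∪ S8 = {ash, fir, cedar, larch, pine, alder, rowan, hazel, willow, elm} — every point is covered.
No 3 of the 9 groups cover everything (all 84 combinations miss at least one point), so 4 is optimal.

4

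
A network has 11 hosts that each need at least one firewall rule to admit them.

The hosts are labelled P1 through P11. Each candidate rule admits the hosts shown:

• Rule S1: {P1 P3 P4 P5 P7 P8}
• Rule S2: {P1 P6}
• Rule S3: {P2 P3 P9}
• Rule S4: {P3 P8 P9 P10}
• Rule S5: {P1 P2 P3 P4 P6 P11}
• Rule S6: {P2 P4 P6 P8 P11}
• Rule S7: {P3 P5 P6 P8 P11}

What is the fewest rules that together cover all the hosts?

Take {S1, S4, S5}. Their union is {P1, P2, P3, P4, P5, P6, P7, P8, P9, P10, P11}, which is all 11 hosts.
Only S1 contains P7, so S1 is forced; the remaining 5 hosts need at least 2 more rules (each remaining rule adds at most 3) — so at least 3 rules are needed, and 3 is optimal.

3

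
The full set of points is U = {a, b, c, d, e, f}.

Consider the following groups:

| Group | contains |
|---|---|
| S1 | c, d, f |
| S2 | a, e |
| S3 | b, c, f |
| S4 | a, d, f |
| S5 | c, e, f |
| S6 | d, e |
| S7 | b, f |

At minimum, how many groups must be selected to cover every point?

3

Take {S2, S3, S4}. Their union is {a, b, c, d, e, f}, which is all 6 points.
No 2 of the 7 groups cover everything (all 21 combinations miss at least one point), so 3 is optimal.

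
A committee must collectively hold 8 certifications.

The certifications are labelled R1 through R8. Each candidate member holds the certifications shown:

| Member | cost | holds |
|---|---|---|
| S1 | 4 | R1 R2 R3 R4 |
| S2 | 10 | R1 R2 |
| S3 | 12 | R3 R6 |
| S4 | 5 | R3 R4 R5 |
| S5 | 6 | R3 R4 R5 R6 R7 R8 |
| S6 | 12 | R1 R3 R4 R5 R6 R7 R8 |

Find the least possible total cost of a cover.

S1, S5 together cover every certification (S1 ∪ S5 = {R1, R2, R3, R4, R5, R6, R7, R8}); total cost 4 + 6 = 10.
No covering selection has total cost below 10.

10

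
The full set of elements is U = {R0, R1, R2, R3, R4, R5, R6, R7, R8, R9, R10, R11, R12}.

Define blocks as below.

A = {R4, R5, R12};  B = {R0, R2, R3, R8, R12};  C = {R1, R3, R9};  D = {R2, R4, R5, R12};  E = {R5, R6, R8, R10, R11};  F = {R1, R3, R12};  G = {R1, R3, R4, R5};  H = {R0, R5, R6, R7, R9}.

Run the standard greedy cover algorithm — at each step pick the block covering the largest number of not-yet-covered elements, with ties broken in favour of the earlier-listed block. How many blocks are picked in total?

Greedy: pick B (covers 5 new) → pick E (covers 4 new) → pick C (covers 2 new) → pick A (covers 1 new) → pick H (covers 1 new). Total picks: 5.
(The true minimum cover uses only 4 blocks, so greedy is not optimal here.)

5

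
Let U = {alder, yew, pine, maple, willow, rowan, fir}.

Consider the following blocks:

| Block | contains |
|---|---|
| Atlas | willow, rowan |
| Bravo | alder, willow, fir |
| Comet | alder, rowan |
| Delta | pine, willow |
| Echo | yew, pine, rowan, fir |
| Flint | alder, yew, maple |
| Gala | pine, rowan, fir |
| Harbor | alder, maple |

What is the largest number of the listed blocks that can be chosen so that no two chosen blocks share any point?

Gala, Harbor are pairwise disjoint (Gala={pine,rowan,fir}; Harbor={alder,maple}).
Every remaining block overlaps one of these, and no 3 of the listed blocks are pairwise disjoint, so 2 is the maximum.

2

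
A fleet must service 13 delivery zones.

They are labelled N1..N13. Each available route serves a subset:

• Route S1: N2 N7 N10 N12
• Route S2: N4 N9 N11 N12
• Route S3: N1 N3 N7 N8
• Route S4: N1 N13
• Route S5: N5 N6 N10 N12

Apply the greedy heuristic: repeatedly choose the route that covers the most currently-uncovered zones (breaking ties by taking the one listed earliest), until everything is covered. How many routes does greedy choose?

5

Greedy: pick S1 (covers 4 new) → pick S2 (covers 3 new) → pick S3 (covers 3 new) → pick S5 (covers 2 new) → pick S4 (covers 1 new). Total picks: 5.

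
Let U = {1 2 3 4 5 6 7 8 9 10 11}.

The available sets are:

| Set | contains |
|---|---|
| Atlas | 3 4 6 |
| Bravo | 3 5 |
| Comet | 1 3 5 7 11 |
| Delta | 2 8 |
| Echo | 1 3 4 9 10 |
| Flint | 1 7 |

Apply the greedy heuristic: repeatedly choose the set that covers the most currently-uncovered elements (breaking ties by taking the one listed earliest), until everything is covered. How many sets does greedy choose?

Greedy: pick Comet (covers 5 new) → pick Echo (covers 3 new) → pick Delta (covers 2 new) → pick Atlas (covers 1 new). Total picks: 4.

4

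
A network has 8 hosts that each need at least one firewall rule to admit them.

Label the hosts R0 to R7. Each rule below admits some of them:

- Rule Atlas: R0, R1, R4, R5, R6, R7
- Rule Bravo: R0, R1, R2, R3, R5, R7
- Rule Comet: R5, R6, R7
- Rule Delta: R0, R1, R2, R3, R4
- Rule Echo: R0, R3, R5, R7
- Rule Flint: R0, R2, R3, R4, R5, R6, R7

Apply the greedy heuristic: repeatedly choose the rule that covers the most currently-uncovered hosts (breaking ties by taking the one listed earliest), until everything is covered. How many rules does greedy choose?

Greedy: pick Flint (covers 7 new) → pick Atlas (covers 1 new). Total picks: 2.

2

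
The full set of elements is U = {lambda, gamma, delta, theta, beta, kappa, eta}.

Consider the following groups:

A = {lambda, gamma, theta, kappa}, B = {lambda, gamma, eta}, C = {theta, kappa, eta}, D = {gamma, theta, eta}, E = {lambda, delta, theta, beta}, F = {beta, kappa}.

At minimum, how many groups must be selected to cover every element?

A, B, and E cover everything between them: the union {lambda, gamma, delta, theta, beta, kappa, eta} is all of U.
Only E contains delta, so E is forced; the remaining 3 elements need at least 2 more groups (each remaining group adds at most 2) — so at least 3 groups are needed, and 3 is optimal.

3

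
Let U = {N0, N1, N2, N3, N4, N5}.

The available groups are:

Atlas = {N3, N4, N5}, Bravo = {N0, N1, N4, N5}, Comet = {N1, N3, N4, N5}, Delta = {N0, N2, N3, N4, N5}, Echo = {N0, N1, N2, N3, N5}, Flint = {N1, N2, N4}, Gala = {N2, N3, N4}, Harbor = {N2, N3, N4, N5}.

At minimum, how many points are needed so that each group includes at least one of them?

2

H = {N2, N4} meets every group (each contains at least one member of H), and |H| = 2.
No single point lies in every group, so at least 2 are needed and 2 is optimal.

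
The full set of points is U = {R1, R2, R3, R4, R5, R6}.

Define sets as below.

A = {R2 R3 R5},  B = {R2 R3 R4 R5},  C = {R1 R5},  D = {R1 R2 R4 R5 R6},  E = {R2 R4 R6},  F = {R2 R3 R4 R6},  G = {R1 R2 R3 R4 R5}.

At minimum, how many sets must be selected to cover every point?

2

E and G together: E ∪ G = {R1, R2, R3, R4, R5, R6} — every point is covered.
No single set has all 6 points (the largest, D, has 5), so 2 is optimal.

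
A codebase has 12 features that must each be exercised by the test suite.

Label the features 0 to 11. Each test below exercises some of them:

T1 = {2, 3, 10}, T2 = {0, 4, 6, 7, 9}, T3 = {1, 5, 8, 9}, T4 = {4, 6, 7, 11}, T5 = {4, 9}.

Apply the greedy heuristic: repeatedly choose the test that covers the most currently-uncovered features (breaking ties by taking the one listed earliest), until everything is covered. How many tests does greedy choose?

Greedy: pick T2 (covers 5 new) → pick T1 (covers 3 new) → pick T3 (covers 3 new) → pick T4 (covers 1 new). Total picks: 4.

4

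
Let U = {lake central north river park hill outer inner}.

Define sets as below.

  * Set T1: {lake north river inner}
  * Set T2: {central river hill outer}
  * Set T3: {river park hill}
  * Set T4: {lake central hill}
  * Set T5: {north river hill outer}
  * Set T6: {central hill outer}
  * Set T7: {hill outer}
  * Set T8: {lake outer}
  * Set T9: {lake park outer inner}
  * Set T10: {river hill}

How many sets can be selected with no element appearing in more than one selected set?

2

T8, T10 are pairwise disjoint (T8={lake,outer}; T10={river,hill}).
Every remaining set overlaps one of these, and no 3 of the listed sets are pairwise disjoint, so 2 is the maximum.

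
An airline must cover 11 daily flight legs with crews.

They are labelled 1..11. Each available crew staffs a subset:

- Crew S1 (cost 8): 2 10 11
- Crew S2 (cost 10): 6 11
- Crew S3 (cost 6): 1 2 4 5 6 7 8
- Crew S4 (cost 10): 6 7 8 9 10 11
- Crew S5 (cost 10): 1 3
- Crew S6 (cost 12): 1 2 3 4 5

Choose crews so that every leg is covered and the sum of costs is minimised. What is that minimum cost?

22

S4, S6 together cover every leg (S4 ∪ S6 = {1, 2, 3, 4, 5, 6, 7, 8, 9, 10, 11}); total cost 10 + 12 = 22.
The greedy pick S3, S4, S5 costs 26; no covering selection beats 22.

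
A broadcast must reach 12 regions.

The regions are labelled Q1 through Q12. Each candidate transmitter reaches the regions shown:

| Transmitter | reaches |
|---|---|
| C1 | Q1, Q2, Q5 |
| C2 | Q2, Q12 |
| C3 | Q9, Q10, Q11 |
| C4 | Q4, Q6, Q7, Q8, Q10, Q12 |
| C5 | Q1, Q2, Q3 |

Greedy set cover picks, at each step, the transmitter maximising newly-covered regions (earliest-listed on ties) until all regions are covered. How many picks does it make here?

4

Greedy: pick C4 (covers 6 new) → pick C1 (covers 3 new) → pick C3 (covers 2 new) → pick C5 (covers 1 new). Total picks: 4.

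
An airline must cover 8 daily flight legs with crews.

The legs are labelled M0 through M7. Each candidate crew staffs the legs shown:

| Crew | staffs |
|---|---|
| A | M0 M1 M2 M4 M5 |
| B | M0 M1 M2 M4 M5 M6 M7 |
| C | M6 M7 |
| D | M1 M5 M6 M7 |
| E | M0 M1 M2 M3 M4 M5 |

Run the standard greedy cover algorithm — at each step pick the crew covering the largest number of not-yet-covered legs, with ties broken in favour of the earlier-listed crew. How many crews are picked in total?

2

Greedy: pick B (covers 7 new) → pick E (covers 1 new). Total picks: 2.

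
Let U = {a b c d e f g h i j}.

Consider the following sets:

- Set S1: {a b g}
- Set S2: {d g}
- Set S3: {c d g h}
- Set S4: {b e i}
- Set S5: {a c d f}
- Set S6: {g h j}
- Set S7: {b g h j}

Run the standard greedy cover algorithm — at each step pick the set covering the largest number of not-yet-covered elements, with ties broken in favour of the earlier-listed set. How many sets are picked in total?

4

Greedy: pick S3 (covers 4 new) → pick S4 (covers 3 new) → pick S5 (covers 2 new) → pick S6 (covers 1 new). Total picks: 4.
(The true minimum cover uses only 3 sets, so greedy is not optimal here.)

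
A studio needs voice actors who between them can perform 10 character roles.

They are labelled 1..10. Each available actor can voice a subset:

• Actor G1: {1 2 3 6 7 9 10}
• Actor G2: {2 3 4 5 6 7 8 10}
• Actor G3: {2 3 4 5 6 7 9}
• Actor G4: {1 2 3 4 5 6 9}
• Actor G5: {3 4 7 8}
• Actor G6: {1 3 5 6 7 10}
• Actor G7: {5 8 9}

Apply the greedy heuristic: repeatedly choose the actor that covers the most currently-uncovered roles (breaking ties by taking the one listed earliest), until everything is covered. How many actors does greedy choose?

2

Greedy: pick G2 (covers 8 new) → pick G1 (covers 2 new). Total picks: 2.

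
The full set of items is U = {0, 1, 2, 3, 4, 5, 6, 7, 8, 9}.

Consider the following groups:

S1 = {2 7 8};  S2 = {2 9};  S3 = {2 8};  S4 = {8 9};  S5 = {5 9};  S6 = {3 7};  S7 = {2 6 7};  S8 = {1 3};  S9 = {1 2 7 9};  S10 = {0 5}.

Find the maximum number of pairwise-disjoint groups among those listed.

S4, S7, S8, S10 are pairwise disjoint (S4={8,9}; S7={2,6,7}; S8={1,3}; S10={0,5}).
Every remaining group overlaps one of these, and no 5 of the listed groups are pairwise disjoint, so 4 is the maximum.

4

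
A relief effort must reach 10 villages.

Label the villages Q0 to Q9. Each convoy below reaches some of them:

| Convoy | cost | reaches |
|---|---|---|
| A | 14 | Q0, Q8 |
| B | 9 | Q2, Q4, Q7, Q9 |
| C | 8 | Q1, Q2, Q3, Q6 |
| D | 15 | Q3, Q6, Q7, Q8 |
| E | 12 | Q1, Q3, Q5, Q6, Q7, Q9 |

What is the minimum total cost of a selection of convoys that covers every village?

A, B, E together cover every village (A ∪ B ∪ E = {Q0, Q1, Q2, Q3, Q4, Q5, Q6, Q7, Q8, Q9}); total cost 14 + 9 + 12 = 35.
The greedy pick C, B, A, E costs 43; no covering selection beats 35.

35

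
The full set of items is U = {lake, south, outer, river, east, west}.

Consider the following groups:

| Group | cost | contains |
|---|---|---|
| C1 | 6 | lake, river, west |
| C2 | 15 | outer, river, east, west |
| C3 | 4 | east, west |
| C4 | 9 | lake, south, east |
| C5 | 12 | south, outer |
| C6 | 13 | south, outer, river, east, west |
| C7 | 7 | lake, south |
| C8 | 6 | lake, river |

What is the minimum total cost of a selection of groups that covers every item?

C1, C6 together cover every item (C1 ∪ C6 = {lake, south, outer, river, east, west}); total cost 6 + 13 = 19.
The greedy pick C1, C3, C5 costs 22; no covering selection beats 19.

19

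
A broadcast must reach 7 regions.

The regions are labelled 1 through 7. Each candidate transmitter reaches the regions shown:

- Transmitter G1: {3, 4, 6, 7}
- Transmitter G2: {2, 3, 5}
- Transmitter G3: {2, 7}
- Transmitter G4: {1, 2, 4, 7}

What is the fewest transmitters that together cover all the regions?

Take {G1, G2, G4}. Their union is {1, 2, 3, 4, 5, 6, 7}, which is all 7 regions.
Only G4 contains 1, so G4 is forced; the remaining 3 regions need at least 2 more transmitters (each remaining transmitter adds at most 2) — so at least 3 transmitters are needed, and 3 is optimal.

3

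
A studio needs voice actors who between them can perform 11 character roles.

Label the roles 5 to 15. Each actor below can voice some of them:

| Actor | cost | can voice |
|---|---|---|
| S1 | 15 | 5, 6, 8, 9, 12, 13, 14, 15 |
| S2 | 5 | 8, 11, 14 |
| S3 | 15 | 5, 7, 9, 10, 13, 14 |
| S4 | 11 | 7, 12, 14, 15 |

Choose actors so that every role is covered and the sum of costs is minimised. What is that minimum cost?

35

S1, S2, S3 together cover every role (S1 ∪ S2 ∪ S3 = {5, 6, 7, 8, 9, 10, 11, 12, 13, 14, 15}); total cost 15 + 5 + 15 = 35.
No covering selection has total cost below 35.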